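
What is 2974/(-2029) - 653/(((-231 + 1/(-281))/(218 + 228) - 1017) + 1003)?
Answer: 80318966419/1845858402 ≈ 43.513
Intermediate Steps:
2974/(-2029) - 653/(((-231 + 1/(-281))/(218 + 228) - 1017) + 1003) = 2974*(-1/2029) - 653/(((-231 - 1/281)/446 - 1017) + 1003) = -2974/2029 - 653/((-64912/281*1/446 - 1017) + 1003) = -2974/2029 - 653/((-32456/62663 - 1017) + 1003) = -2974/2029 - 653/(-63760727/62663 + 1003) = -2974/2029 - 653/(-909738/62663) = -2974/2029 - 653*(-62663/909738) = -2974/2029 + 40918939/909738 = 80318966419/1845858402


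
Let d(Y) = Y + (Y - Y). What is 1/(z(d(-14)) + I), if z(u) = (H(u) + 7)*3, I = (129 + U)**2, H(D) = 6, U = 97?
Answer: 1/51115 ≈ 1.9564e-5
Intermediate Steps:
d(Y) = Y (d(Y) = Y + 0 = Y)
I = 51076 (I = (129 + 97)**2 = 226**2 = 51076)
z(u) = 39 (z(u) = (6 + 7)*3 = 13*3 = 39)
1/(z(d(-14)) + I) = 1/(39 + 51076) = 1/51115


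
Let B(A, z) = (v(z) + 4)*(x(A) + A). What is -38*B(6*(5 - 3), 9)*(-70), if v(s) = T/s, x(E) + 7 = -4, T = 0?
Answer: 10640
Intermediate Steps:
x(E) = -11 (x(E) = -7 - 4 = -11)
v(s) = 0 (v(s) = 0/s = 0)
B(A, z) = -44 + 4*A (B(A, z) = (0 + 4)*(-11 + A) = 4*(-11 + A) = -44 + 4*A)
-38*B(6*(5 - 3), 9)*(-70) = -38*(-44 + 4*(6*(5 - 3)))*(-70) = -38*(-44 + 4*(6*2))*(-70) = -38*(-44 + 4*12)*(-70) = -38*(-44 + 48)*(-70) = -38*4*(-70) = -152*(-70) = 10640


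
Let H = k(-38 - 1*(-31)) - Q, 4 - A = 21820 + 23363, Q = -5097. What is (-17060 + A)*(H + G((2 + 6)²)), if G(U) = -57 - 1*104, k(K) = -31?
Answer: -305282295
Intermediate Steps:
G(U) = -161 (G(U) = -57 - 104 = -161)
A = -45179 (A = 4 - (21820 + 23363) = 4 - 1*45183 = 4 - 45183 = -45179)
H = 5066 (H = -31 - 1*(-5097) = -31 + 5097 = 5066)
(-17060 + A)*(H + G((2 + 6)²)) = (-17060 - 45179)*(5066 - 161) = -62239*4905 = -305282295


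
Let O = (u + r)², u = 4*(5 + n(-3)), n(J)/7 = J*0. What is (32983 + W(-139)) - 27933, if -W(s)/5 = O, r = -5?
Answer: 3925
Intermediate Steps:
n(J) = 0 (n(J) = 7*(J*0) = 7*0 = 0)
u = 20 (u = 4*(5 + 0) = 4*5 = 20)
O = 225 (O = (20 - 5)² = 15² = 225)
W(s) = -1125 (W(s) = -5*225 = -1125)
(32983 + W(-139)) - 27933 = (32983 - 1125) - 27933 = 31858 - 27933 = 3925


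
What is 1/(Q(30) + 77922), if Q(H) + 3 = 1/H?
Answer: 30/2337571 ≈ 1.2834e-5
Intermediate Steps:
Q(H) = -3 + 1/H
1/(Q(30) + 77922) = 1/((-3 + 1/30) + 77922) = 1/(-89/30 + 77922) = 1/(2337571/30) = 30/2337571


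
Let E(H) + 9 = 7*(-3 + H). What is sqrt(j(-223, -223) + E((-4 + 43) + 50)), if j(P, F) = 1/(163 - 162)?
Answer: 3*sqrt(66) ≈ 24.372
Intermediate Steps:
j(P, F) = 1 (j(P, F) = 1/1 = 1)
E(H) = -30 + 7*H (E(H) = -9 + 7*(-3 + H) = -9 + (-21 + 7*H) = -30 + 7*H)
sqrt(j(-223, -223) + E((-4 + 43) + 50)) = sqrt(1 + (-30 + 7*((-4 + 43) + 50))) = sqrt(1 + (-30 + 7*(39 + 50))) = sqrt(1 + (-30 + 7*89)) = sqrt(1 + (-30 + 623)) = sqrt(1 + 593) = sqrt(594) = 3*sqrt(66)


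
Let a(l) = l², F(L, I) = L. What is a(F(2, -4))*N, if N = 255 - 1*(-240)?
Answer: 1980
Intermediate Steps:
N = 495 (N = 255 + 240 = 495)
a(F(2, -4))*N = 2²*495 = 4*495 = 1980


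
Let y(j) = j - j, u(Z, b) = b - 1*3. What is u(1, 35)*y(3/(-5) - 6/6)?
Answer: 0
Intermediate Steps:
u(Z, b) = -3 + b (u(Z, b) = b - 3 = -3 + b)
y(j) = 0
u(1, 35)*y(3/(-5) - 6/6) = (-3 + 35)*0 = 32*0 = 0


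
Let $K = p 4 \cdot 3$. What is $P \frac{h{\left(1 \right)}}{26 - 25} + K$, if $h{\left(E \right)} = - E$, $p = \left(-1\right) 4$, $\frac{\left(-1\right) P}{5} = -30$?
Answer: $-198$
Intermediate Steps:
$P = 150$ ($P = \left(-5\right) \left(-30\right) = 150$)
$p = -4$
$K = -48$ ($K = \left(-4\right) 4 \cdot 3 = \left(-16\right) 3 = -48$)
$P \frac{h{\left(1 \right)}}{26 - 25} + K = 150 \frac{\left(-1\right) 1}{26 - 25} - 48 = 150 \left(- 1^{-1}\right) - 48 = 150 \left(\left(-1\right) 1\right) - 48 = 150 \left(-1\right) - 48 = -150 - 48 = -198$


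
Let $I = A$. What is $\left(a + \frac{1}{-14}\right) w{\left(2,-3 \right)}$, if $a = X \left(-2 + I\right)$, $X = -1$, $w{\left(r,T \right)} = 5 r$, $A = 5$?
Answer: $- \frac{215}{7} \approx -30.714$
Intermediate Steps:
$I = 5$
$a = -3$ ($a = - (-2 + 5) = \left(-1\right) 3 = -3$)
$\left(a + \frac{1}{-14}\right) w{\left(2,-3 \right)} = \left(-3 + \frac{1}{-14}\right) 5 \cdot 2 = \left(-3 - \frac{1}{14}\right) 10 = \left(- \frac{43}{14}\right) 10 = - \frac{215}{7}$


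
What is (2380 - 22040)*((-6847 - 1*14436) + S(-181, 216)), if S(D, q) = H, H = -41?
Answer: 419229840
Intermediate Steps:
S(D, q) = -41
(2380 - 22040)*((-6847 - 1*14436) + S(-181, 216)) = (2380 - 22040)*((-6847 - 1*14436) - 41) = -19660*((-6847 - 14436) - 41) = -19660*(-21283 - 41) = -19660*(-21324) = 419229840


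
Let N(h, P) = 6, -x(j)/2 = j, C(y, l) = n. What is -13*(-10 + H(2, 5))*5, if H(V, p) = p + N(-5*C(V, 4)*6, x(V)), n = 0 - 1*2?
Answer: -65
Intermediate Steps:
n = -2 (n = 0 - 2 = -2)
C(y, l) = -2
x(j) = -2*j
H(V, p) = 6 + p (H(V, p) = p + 6 = 6 + p)
-13*(-10 + H(2, 5))*5 = -13*(-10 + (6 + 5))*5 = -13*(-10 + 11)*5 = -13*5 = -65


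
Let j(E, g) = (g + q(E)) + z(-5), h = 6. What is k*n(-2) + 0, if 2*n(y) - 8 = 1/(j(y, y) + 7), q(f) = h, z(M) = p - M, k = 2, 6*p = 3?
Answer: 266/33 ≈ 8.0606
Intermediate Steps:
p = ½ (p = (⅙)*3 = ½ ≈ 0.50000)
z(M) = ½ - M
q(f) = 6
j(E, g) = 23/2 + g (j(E, g) = (g + 6) + (½ - 1*(-5)) = (6 + g) + (½ + 5) = (6 + g) + 11/2 = 23/2 + g)
n(y) = 4 + 1/(2*(37/2 + y)) (n(y) = 4 + 1/(2*((23/2 + y) + 7)) = 4 + 1/(2*(37/2 + y)))
k*n(-2) + 0 = 2*((149 + 8*(-2))/(37 + 2*(-2))) + 0 = 2*((149 - 16)/(37 - 4)) + 0 = 2*(133/33) + 0 = 266/33 + 0 = 266/33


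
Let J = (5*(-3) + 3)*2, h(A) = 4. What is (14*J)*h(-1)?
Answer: -1344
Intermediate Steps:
J = -24 (J = (-15 + 3)*2 = -12*2 = -24)
(14*J)*h(-1) = (14*(-24))*4 = -336*4 = -1344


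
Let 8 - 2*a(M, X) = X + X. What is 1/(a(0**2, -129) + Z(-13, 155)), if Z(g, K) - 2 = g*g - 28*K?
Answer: -1/4036 ≈ -0.00024777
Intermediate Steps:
a(M, X) = 4 - X (a(M, X) = 4 - (X + X)/2 = 4 - X)
Z(g, K) = 2 + g**2 - 28*K (Z(g, K) = 2 + (g*g - 28*K) = 2 + (g**2 - 28*K) = 2 + g**2 - 28*K)
1/(a(0**2, -129) + Z(-13, 155)) = 1/((4 - 1*(-129)) + (2 + (-13)**2 - 28*155)) = 1/((4 + 129) + (2 + 169 - 4340)) = 1/(133 - 4169) = 1/(-4036) = -1/4036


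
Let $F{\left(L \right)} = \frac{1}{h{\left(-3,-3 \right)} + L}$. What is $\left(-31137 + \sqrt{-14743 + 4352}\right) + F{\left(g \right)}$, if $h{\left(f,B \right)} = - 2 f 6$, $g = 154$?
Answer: $- \frac{5916029}{190} + i \sqrt{10391} \approx -31137.0 + 101.94 i$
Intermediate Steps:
$h{\left(f,B \right)} = - 12 f$
$F{\left(L \right)} = \frac{1}{36 + L}$ ($F{\left(L \right)} = \frac{1}{\left(-12\right) \left(-3\right) + L} = \frac{1}{36 + L}$)
$\left(-31137 + \sqrt{-14743 + 4352}\right) + F{\left(g \right)} = \left(-31137 + \sqrt{-14743 + 4352}\right) + \frac{1}{36 + 154} = \left(-31137 + \sqrt{-10391}\right) + \frac{1}{190} = \left(-31137 + i \sqrt{10391}\right) + \frac{1}{190} = - \frac{5916029}{190} + i \sqrt{10391}$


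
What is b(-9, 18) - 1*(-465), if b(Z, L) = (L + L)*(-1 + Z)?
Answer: 105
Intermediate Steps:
b(Z, L) = 2*L*(-1 + Z) (b(Z, L) = (2*L)*(-1 + Z) = 2*L*(-1 + Z))
b(-9, 18) - 1*(-465) = 2*18*(-1 - 9) - 1*(-465) = 2*18*(-10) + 465 = -360 + 465 = 105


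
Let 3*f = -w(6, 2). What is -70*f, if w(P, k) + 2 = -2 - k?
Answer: -140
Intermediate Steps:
w(P, k) = -4 - k (w(P, k) = -2 + (-2 - k) = -4 - k)
f = 2 (f = (-(-4 - 1*2))/3 = (-(-4 - 2))/3 = (-1*(-6))/3 = (⅓)*6 = 2)
-70*f = -70*2 = -140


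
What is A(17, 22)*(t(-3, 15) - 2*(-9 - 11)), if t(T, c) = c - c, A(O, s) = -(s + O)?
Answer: -1560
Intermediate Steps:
A(O, s) = -O - s (A(O, s) = -(O + s) = -O - s)
t(T, c) = 0
A(17, 22)*(t(-3, 15) - 2*(-9 - 11)) = (-1*17 - 1*22)*(0 - 2*(-9 - 11)) = (-17 - 22)*(0 - 2*(-20)) = -39*(0 + 40) = -39*40 = -1560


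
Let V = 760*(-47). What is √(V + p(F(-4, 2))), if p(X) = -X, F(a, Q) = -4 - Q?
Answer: I*√35714 ≈ 188.98*I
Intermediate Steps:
V = -35720
√(V + p(F(-4, 2))) = √(-35720 - (-4 - 1*2)) = √(-35720 - (-4 - 2)) = √(-35720 - 1*(-6)) = √(-35720 + 6) = √(-35714) = I*√35714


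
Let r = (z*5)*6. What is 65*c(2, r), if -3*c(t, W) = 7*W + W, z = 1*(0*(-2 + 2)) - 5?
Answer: 26000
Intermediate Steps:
z = -5 (z = 1*(0*0) - 5 = 1*0 - 5 = 0 - 5 = -5)
r = -150 (r = -5*5*6 = -25*6 = -150)
c(t, W) = -8*W/3 (c(t, W) = -(7*W + W)/3 = -8*W/3)
65*c(2, r) = 65*(-8/3*(-150)) = 65*400 = 26000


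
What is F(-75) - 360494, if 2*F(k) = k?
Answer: -721063/2 ≈ -3.6053e+5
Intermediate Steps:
F(k) = k/2
F(-75) - 360494 = (½)*(-75) - 360494 = -75/2 - 360494 = -721063/2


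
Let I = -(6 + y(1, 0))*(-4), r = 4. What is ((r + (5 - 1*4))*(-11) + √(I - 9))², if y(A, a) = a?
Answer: (55 - √15)² ≈ 2614.0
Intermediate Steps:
I = 24 (I = -(6 + 0)*(-4) = -6*(-4) = -1*(-24) = 24)
((r + (5 - 1*4))*(-11) + √(I - 9))² = ((4 + (5 - 1*4))*(-11) + √(24 - 9))² = ((4 + (5 - 4))*(-11) + √15)² = ((4 + 1)*(-11) + √15)² = (5*(-11) + √15)² = (-55 + √15)²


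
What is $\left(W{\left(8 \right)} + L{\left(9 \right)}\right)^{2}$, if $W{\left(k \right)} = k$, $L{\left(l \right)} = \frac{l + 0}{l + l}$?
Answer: $\frac{289}{4} \approx 72.25$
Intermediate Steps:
$L{\left(l \right)} = \frac{1}{2}$ ($L{\left(l \right)} = \frac{l}{2 l} = l \frac{1}{2 l} = \frac{1}{2}$)
$\left(W{\left(8 \right)} + L{\left(9 \right)}\right)^{2} = \left(8 + \frac{1}{2}\right)^{2} = \left(\frac{17}{2}\right)^{2} = \frac{289}{4}$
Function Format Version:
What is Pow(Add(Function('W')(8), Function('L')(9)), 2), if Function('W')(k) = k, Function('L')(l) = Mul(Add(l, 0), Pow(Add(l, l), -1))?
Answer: Rational(289, 4) ≈ 72.250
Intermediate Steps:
Function('L')(l) = Rational(1, 2) (Function('L')(l) = Mul(l, Pow(Mul(2, l), -1)) = Mul(l, Mul(Rational(1, 2), Pow(l, -1))) = Rational(1, 2))
Pow(Add(Function('W')(8), Function('L')(9)), 2) = Pow(Add(8, Rational(1, 2)), 2) = Pow(Rational(17, 2), 2) = Rational(289, 4)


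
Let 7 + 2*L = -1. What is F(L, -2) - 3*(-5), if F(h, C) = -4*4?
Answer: -1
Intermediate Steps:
L = -4 (L = -7/2 + (1/2)*(-1) = -7/2 - 1/2 = -4)
F(h, C) = -16
F(L, -2) - 3*(-5) = -16 - 3*(-5) = -16 + 15 = -1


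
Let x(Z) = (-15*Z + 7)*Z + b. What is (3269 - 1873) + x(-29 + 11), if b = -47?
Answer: -3637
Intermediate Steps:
x(Z) = -47 + Z*(7 - 15*Z) (x(Z) = (-15*Z + 7)*Z - 47 = (7 - 15*Z)*Z - 47 = Z*(7 - 15*Z) - 47 = -47 + Z*(7 - 15*Z))
(3269 - 1873) + x(-29 + 11) = (3269 - 1873) + (-47 - 15*(-29 + 11)² + 7*(-29 + 11)) = 1396 + (-47 - 15*(-18)² + 7*(-18)) = 1396 + (-47 - 15*324 - 126) = 1396 + (-47 - 4860 - 126) = 1396 - 5033 = -3637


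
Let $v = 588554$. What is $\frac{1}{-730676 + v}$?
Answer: $- \frac{1}{142122} \approx -7.0362 \cdot 10^{-6}$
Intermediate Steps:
$\frac{1}{-730676 + v} = \frac{1}{-730676 + 588554} = \frac{1}{-142122} = - \frac{1}{142122}$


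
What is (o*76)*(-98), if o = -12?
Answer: 89376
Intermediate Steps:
(o*76)*(-98) = -12*76*(-98) = -912*(-98) = 89376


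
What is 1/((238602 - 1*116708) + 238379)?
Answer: 1/360273 ≈ 2.7757e-6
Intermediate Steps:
1/((238602 - 1*116708) + 238379) = 1/((238602 - 116708) + 238379) = 1/(121894 + 238379) = 1/360273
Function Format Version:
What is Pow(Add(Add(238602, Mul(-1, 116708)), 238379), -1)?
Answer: Rational(1, 360273) ≈ 2.7757e-6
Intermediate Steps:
Pow(Add(Add(238602, Mul(-1, 116708)), 238379), -1) = Pow(Add(Add(238602, -116708), 238379), -1) = Pow(Add(121894, 238379), -1) = Pow(360273, -1) = Rational(1, 360273)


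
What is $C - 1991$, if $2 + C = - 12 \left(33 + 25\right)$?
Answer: $-2689$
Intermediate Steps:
$C = -698$ ($C = -2 - 12 \left(33 + 25\right) = -2 - 696 = -698$)
$C - 1991 = -698 - 1991 = -2689$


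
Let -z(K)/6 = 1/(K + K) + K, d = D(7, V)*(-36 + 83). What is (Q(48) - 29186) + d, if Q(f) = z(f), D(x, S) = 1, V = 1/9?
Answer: -470833/16 ≈ -29427.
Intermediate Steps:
V = ⅑ ≈ 0.11111
d = 47 (d = 1*(-36 + 83) = 1*47 = 47)
z(K) = -6*K - 3/K (z(K) = -6*(1/(K + K) + K) = -6*(1/(2*K) + K) = -6*(K + 1/(2*K)) = -6*K - 3/K)
Q(f) = -6*f - 3/f
(Q(48) - 29186) + d = ((-6*48 - 3/48) - 29186) + 47 = ((-288 - 3*1/48) - 29186) + 47 = ((-288 - 1/16) - 29186) + 47 = (-4609/16 - 29186) + 47 = -471585/16 + 47 = -470833/16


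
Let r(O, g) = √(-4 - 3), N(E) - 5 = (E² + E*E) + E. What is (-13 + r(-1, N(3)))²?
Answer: (13 - I*√7)² ≈ 162.0 - 68.79*I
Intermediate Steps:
N(E) = 5 + E + 2*E² (N(E) = 5 + ((E² + E*E) + E) = 5 + ((E² + E²) + E) = 5 + (2*E² + E) = 5 + (E + 2*E²) = 5 + E + 2*E²)
r(O, g) = I*√7 (r(O, g) = √(-7) = I*√7)
(-13 + r(-1, N(3)))² = (-13 + I*√7)²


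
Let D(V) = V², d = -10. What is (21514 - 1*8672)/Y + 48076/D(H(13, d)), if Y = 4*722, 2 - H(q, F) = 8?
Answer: 17413225/12996 ≈ 1339.9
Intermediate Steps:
H(q, F) = -6 (H(q, F) = 2 - 1*8 = 2 - 8 = -6)
Y = 2888
(21514 - 1*8672)/Y + 48076/D(H(13, d)) = (21514 - 1*8672)/2888 + 48076/((-6)²) = (21514 - 8672)*(1/2888) + 48076/36 = 12842*(1/2888) + 48076*(1/36) = 6421/1444 + 12019/9 = 17413225/12996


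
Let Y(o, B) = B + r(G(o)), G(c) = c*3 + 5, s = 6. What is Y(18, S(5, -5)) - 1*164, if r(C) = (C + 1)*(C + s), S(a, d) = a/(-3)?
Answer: 11203/3 ≈ 3734.3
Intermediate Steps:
G(c) = 5 + 3*c (G(c) = 3*c + 5 = 5 + 3*c)
S(a, d) = -a/3 (S(a, d) = a*(-⅓) = -a/3)
r(C) = (1 + C)*(6 + C) (r(C) = (C + 1)*(C + 6) = (1 + C)*(6 + C))
Y(o, B) = 41 + B + (5 + 3*o)² + 21*o (Y(o, B) = B + (6 + (5 + 3*o)² + 7*(5 + 3*o)) = B + (6 + (5 + 3*o)² + (35 + 21*o)) = B + (41 + (5 + 3*o)² + 21*o) = 41 + B + (5 + 3*o)² + 21*o)
Y(18, S(5, -5)) - 1*164 = (66 - ⅓*5 + 9*18² + 51*18) - 1*164 = (66 - 5/3 + 9*324 + 918) - 164 = (66 - 5/3 + 2916 + 918) - 164 = 11695/3 - 164 = 11203/3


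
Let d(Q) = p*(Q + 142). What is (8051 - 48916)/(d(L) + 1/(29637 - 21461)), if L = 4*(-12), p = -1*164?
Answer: 66822448/25208243 ≈ 2.6508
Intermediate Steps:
p = -164
L = -48
d(Q) = -23288 - 164*Q (d(Q) = -164*(Q + 142) = -164*(142 + Q) = -23288 - 164*Q)
(8051 - 48916)/(d(L) + 1/(29637 - 21461)) = (8051 - 48916)/((-23288 - 164*(-48)) + 1/(29637 - 21461)) = -40865/((-23288 + 7872) + 1/8176) = -40865/(-15416 + 1/8176) = -40865/(-126041215/8176) = -40865*(-8176/126041215) = 66822448/25208243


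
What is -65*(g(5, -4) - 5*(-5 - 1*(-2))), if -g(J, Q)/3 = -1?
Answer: -1170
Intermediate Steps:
g(J, Q) = 3 (g(J, Q) = -3*(-1) = 3)
-65*(g(5, -4) - 5*(-5 - 1*(-2))) = -65*(3 - 5*(-5 - 1*(-2))) = -65*(3 - 5*(-5 + 2)) = -65*(3 - 5*(-3)) = -65*(3 + 15) = -65*18 = -1170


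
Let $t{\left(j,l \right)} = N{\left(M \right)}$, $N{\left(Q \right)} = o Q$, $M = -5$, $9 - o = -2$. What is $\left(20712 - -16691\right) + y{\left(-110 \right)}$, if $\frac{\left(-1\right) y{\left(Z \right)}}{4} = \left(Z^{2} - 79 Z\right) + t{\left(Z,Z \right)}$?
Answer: $-45537$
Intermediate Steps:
$o = 11$ ($o = 9 - -2 = 9 + 2 = 11$)
$N{\left(Q \right)} = 11 Q$
$t{\left(j,l \right)} = -55$ ($t{\left(j,l \right)} = 11 \left(-5\right) = -55$)
$y{\left(Z \right)} = 220 - 4 Z^{2} + 316 Z$ ($y{\left(Z \right)} = - 4 \left(\left(Z^{2} - 79 Z\right) - 55\right) = - 4 \left(-55 + Z^{2} - 79 Z\right) = 220 - 4 Z^{2} + 316 Z$)
$\left(20712 - -16691\right) + y{\left(-110 \right)} = \left(20712 - -16691\right) + \left(220 - 4 \left(-110\right)^{2} + 316 \left(-110\right)\right) = \left(20712 + 16691\right) - 82940 = 37403 - 82940 = -45537$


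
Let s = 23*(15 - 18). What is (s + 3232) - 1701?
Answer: 1462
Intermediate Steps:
s = -69 (s = 23*(-3) = -69)
(s + 3232) - 1701 = (-69 + 3232) - 1701 = 3163 - 1701 = 1462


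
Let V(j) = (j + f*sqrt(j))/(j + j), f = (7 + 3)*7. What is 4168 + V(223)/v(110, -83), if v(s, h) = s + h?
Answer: 225073/54 + 35*sqrt(223)/6021 ≈ 4168.1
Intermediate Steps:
v(s, h) = h + s
f = 70 (f = 10*7 = 70)
V(j) = (j + 70*sqrt(j))/(2*j) (V(j) = (j + 70*sqrt(j))/(j + j) = (j + 70*sqrt(j))/((2*j)) = (j + 70*sqrt(j))*(1/(2*j)) = (j + 70*sqrt(j))/(2*j))
4168 + V(223)/v(110, -83) = 4168 + (1/2 + 35/sqrt(223))/(-83 + 110) = 4168 + (1/2 + 35*(sqrt(223)/223))/27 = 4168 + (1/2 + 35*sqrt(223)/223)*(1/27) = 4168 + (1/54 + 35*sqrt(223)/6021) = 225073/54 + 35*sqrt(223)/6021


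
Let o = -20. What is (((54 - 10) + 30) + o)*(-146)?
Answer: -7884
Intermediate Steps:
(((54 - 10) + 30) + o)*(-146) = (((54 - 10) + 30) - 20)*(-146) = ((44 + 30) - 20)*(-146) = (74 - 20)*(-146) = 54*(-146) = -7884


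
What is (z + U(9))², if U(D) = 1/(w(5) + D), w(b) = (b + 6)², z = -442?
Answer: 3301536681/16900 ≈ 1.9536e+5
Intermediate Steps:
w(b) = (6 + b)²
U(D) = 1/(121 + D) (U(D) = 1/((6 + 5)² + D) = 1/(11² + D) = 1/(121 + D))
(z + U(9))² = (-442 + 1/(121 + 9))² = (-442 + 1/130)² = (-57459/130)² = 3301536681/16900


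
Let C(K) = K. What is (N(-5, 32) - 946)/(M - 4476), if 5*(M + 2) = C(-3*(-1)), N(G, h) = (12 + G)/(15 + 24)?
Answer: 184435/873093 ≈ 0.21124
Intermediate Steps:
N(G, h) = 4/13 + G/39 (N(G, h) = (12 + G)/39 = (12 + G)*(1/39) = 4/13 + G/39)
M = -7/5 (M = -2 + (-3*(-1))/5 = -2 + (⅕)*3 = -2 + ⅗ = -7/5 ≈ -1.4000)
(N(-5, 32) - 946)/(M - 4476) = ((4/13 + (1/39)*(-5)) - 946)/(-7/5 - 4476) = ((4/13 - 5/39) - 946)/(-22387/5) = (7/39 - 946)*(-5/22387) = -36887/39*(-5/22387) = 184435/873093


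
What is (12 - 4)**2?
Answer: 64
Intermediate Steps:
(12 - 4)**2 = 8**2 = 64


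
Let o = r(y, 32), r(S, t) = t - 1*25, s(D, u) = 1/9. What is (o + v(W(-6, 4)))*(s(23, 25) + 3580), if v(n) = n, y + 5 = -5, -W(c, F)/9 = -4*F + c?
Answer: 6605305/9 ≈ 7.3392e+5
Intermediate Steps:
W(c, F) = -9*c + 36*F (W(c, F) = -9*(-4*F + c) = -9*(c - 4*F) = -9*c + 36*F)
y = -10 (y = -5 - 5 = -10)
s(D, u) = ⅑
r(S, t) = -25 + t (r(S, t) = t - 25 = -25 + t)
o = 7 (o = -25 + 32 = 7)
(o + v(W(-6, 4)))*(s(23, 25) + 3580) = (7 + (-9*(-6) + 36*4))*(⅑ + 3580) = (7 + (54 + 144))*(32221/9) = (7 + 198)*(32221/9) = 205*(32221/9) = 6605305/9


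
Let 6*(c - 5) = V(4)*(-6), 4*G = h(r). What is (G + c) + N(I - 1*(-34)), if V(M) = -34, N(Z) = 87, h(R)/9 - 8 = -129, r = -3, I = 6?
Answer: -585/4 ≈ -146.25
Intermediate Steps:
h(R) = -1089 (h(R) = 72 + 9*(-129) = 72 - 1161 = -1089)
G = -1089/4 (G = (¼)*(-1089) = -1089/4 ≈ -272.25)
c = 39 (c = 5 + (-34*(-6))/6 = 5 + (⅙)*204 = 5 + 34 = 39)
(G + c) + N(I - 1*(-34)) = (-1089/4 + 39) + 87 = -933/4 + 87 = -585/4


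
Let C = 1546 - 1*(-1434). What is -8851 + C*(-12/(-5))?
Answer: -1699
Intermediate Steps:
C = 2980 (C = 1546 + 1434 = 2980)
-8851 + C*(-12/(-5)) = -8851 + 2980*(-12/(-5)) = -8851 + 2980*(-12*(-⅕)) = -8851 + 2980*(12/5) = -8851 + 7152 = -1699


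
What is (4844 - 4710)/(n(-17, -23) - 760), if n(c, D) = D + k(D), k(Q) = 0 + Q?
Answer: -67/403 ≈ -0.16625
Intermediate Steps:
k(Q) = Q
n(c, D) = 2*D (n(c, D) = D + D = 2*D)
(4844 - 4710)/(n(-17, -23) - 760) = (4844 - 4710)/(2*(-23) - 760) = 134/(-46 - 760) = 134/(-806) = 134*(-1/806) = -67/403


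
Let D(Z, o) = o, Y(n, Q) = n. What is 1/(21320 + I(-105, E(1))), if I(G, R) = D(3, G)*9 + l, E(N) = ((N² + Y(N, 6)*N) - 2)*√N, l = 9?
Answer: 1/20384 ≈ 4.9058e-5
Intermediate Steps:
E(N) = √N*(-2 + 2*N²) (E(N) = ((N² + N*N) - 2)*√N = ((N² + N²) - 2)*√N = (2*N² - 2)*√N = (-2 + 2*N²)*√N = √N*(-2 + 2*N²))
I(G, R) = 9 + 9*G (I(G, R) = G*9 + 9 = 9*G + 9 = 9 + 9*G)
1/(21320 + I(-105, E(1))) = 1/(21320 + (9 + 9*(-105))) = 1/(21320 + (9 - 945)) = 1/(21320 - 936) = 1/20384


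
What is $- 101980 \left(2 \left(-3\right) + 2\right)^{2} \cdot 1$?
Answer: $-1631680$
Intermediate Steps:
$- 101980 \left(2 \left(-3\right) + 2\right)^{2} \cdot 1 = - 101980 \left(-6 + 2\right)^{2} \cdot 1 = - 101980 \left(-4\right)^{2} \cdot 1 = - 101980 \cdot 16 \cdot 1 = \left(-101980\right) 16 = -1631680$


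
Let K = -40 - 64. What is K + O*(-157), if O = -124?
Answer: 19364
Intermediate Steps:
K = -104
K + O*(-157) = -104 - 124*(-157) = -104 + 19468 = 19364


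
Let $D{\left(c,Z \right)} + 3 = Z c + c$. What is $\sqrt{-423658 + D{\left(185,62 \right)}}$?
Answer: $i \sqrt{412006} \approx 641.88 i$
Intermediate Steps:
$D{\left(c,Z \right)} = -3 + c + Z c$ ($D{\left(c,Z \right)} = -3 + \left(Z c + c\right) = -3 + \left(c + Z c\right) = -3 + c + Z c$)
$\sqrt{-423658 + D{\left(185,62 \right)}} = \sqrt{-423658 + \left(-3 + 185 + 62 \cdot 185\right)} = \sqrt{-423658 + \left(-3 + 185 + 11470\right)} = \sqrt{-423658 + 11652} = \sqrt{-412006} = i \sqrt{412006}$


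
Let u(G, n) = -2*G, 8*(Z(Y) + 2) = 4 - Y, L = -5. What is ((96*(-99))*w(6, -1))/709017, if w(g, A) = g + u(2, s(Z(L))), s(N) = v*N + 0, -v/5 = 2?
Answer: -6336/236339 ≈ -0.026809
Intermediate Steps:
v = -10 (v = -5*2 = -10)
Z(Y) = -3/2 - Y/8 (Z(Y) = -2 + (4 - Y)/8 = -2 + (1/2 - Y/8) = -3/2 - Y/8)
s(N) = -10*N (s(N) = -10*N + 0 = -10*N)
w(g, A) = -4 + g (w(g, A) = g - 2*2 = g - 4 = -4 + g)
((96*(-99))*w(6, -1))/709017 = ((96*(-99))*(-4 + 6))/709017 = -9504*2*(1/709017) = -19008*1/709017 = -6336/236339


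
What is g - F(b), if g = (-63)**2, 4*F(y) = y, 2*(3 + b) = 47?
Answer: 31711/8 ≈ 3963.9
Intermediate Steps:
b = 41/2 (b = -3 + (1/2)*47 = -3 + 47/2 = 41/2 ≈ 20.500)
F(y) = y/4
g = 3969
g - F(b) = 3969 - 41/(4*2) = 3969 - 1*41/8 = 3969 - 41/8 = 31711/8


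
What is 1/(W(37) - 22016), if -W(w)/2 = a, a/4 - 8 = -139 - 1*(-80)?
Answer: -1/21608 ≈ -4.6279e-5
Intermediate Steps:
a = -204 (a = 32 + 4*(-139 - 1*(-80)) = 32 + 4*(-139 + 80) = 32 + 4*(-59) = 32 - 236 = -204)
W(w) = 408 (W(w) = -2*(-204) = 408)
1/(W(37) - 22016) = 1/(408 - 22016) = 1/(-21608) = -1/21608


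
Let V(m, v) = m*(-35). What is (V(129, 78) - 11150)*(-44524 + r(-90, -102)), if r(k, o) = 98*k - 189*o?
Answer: 533643890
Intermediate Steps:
V(m, v) = -35*m
r(k, o) = -189*o + 98*k
(V(129, 78) - 11150)*(-44524 + r(-90, -102)) = (-35*129 - 11150)*(-44524 + (-189*(-102) + 98*(-90))) = (-4515 - 11150)*(-44524 + (19278 - 8820)) = -15665*(-44524 + 10458) = -15665*(-34066) = 533643890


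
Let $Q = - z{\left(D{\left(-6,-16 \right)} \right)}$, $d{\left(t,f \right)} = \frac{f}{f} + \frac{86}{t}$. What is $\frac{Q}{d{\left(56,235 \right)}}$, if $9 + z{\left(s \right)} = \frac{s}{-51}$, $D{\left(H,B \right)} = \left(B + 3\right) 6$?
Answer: $\frac{3556}{1207} \approx 2.9461$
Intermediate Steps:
$d{\left(t,f \right)} = 1 + \frac{86}{t}$
$D{\left(H,B \right)} = 18 + 6 B$ ($D{\left(H,B \right)} = \left(3 + B\right) 6 = 18 + 6 B$)
$z{\left(s \right)} = -9 - \frac{s}{51}$ ($z{\left(s \right)} = -9 + \frac{s}{-51} = -9 + s \left(- \frac{1}{51}\right) = -9 - \frac{s}{51}$)
$Q = \frac{127}{17}$ ($Q = - (-9 - \frac{18 + 6 \left(-16\right)}{51}) = - (-9 - \frac{18 - 96}{51}) = - (-9 - - \frac{26}{17}) = - (-9 + \frac{26}{17}) = \left(-1\right) \left(- \frac{127}{17}\right) = \frac{127}{17} \approx 7.4706$)
$\frac{Q}{d{\left(56,235 \right)}} = \frac{127}{17 \frac{86 + 56}{56}} = \frac{127}{17 \cdot \frac{1}{56} \cdot 142} = \frac{127}{17 \cdot \frac{71}{28}} = \frac{127}{17} \cdot \frac{28}{71} = \frac{3556}{1207}$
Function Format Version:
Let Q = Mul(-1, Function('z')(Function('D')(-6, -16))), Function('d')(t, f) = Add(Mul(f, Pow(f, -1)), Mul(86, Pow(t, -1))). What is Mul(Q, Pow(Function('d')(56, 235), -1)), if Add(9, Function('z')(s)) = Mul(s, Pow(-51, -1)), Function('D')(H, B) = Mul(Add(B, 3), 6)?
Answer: Rational(3556, 1207) ≈ 2.9461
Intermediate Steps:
Function('d')(t, f) = Add(1, Mul(86, Pow(t, -1)))
Function('D')(H, B) = Add(18, Mul(6, B)) (Function('D')(H, B) = Mul(Add(3, B), 6) = Add(18, Mul(6, B)))
Function('z')(s) = Add(-9, Mul(Rational(-1, 51), s)) (Function('z')(s) = Add(-9, Mul(s, Pow(-51, -1))) = Add(-9, Mul(s, Rational(-1, 51))) = Add(-9, Mul(Rational(-1, 51), s)))
Q = Rational(127, 17) (Q = Mul(-1, Add(-9, Mul(Rational(-1, 51), Add(18, Mul(6, -16))))) = Mul(-1, Add(-9, Mul(Rational(-1, 51), Add(18, -96)))) = Mul(-1, Add(-9, Mul(Rational(-1, 51), -78))) = Mul(-1, Add(-9, Rational(26, 17))) = Mul(-1, Rational(-127, 17)) = Rational(127, 17) ≈ 7.4706)
Mul(Q, Pow(Function('d')(56, 235), -1)) = Mul(Rational(127, 17), Pow(Mul(Pow(56, -1), Add(86, 56)), -1)) = Mul(Rational(127, 17), Pow(Mul(Rational(1, 56), 142), -1)) = Mul(Rational(127, 17), Pow(Rational(71, 28), -1)) = Mul(Rational(127, 17), Rational(28, 71)) = Rational(3556, 1207)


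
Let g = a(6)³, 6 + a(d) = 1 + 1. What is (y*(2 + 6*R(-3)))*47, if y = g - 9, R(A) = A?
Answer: 54896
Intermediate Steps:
a(d) = -4 (a(d) = -6 + (1 + 1) = -6 + 2 = -4)
g = -64 (g = (-4)³ = -64)
y = -73 (y = -64 - 9 = -73)
(y*(2 + 6*R(-3)))*47 = -73*(2 + 6*(-3))*47 = -73*(2 - 18)*47 = -73*(-16)*47 = 1168*47 = 54896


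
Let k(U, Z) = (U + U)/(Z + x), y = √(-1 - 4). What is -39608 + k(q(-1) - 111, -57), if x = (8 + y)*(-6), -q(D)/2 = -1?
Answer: 2*(-118824*√5 + 2079311*I)/(3*(-35*I + 2*√5)) ≈ -39606.0 - 0.26102*I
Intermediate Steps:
q(D) = 2 (q(D) = -2*(-1) = 2)
y = I*√5 (y = √(-5) = I*√5 ≈ 2.2361*I)
x = -48 - 6*I*√5 (x = (8 + I*√5)*(-6) = -48 - 6*I*√5 ≈ -48.0 - 13.416*I)
k(U, Z) = 2*U/(-48 + Z - 6*I*√5) (k(U, Z) = (U + U)/(Z + (-48 - 6*I*√5)) = (2*U)/(-48 + Z - 6*I*√5) = 2*U/(-48 + Z - 6*I*√5))
-39608 + k(q(-1) - 111, -57) = -39608 + 2*(2 - 111)/(-48 - 57 - 6*I*√5) = -39608 + 2*(-109)/(-105 - 6*I*√5) = -39608 - 218/(-105 - 6*I*√5)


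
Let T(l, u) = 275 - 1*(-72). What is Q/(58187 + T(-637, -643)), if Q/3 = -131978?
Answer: -28281/4181 ≈ -6.7642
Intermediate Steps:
Q = -395934 (Q = 3*(-131978) = -395934)
T(l, u) = 347 (T(l, u) = 275 + 72 = 347)
Q/(58187 + T(-637, -643)) = -395934/(58187 + 347) = -395934/58534 = -395934*1/58534 = -28281/4181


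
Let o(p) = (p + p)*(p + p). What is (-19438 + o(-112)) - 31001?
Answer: -263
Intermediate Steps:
o(p) = 4*p² (o(p) = (2*p)*(2*p) = 4*p²)
(-19438 + o(-112)) - 31001 = (-19438 + 4*(-112)²) - 31001 = (-19438 + 4*12544) - 31001 = (-19438 + 50176) - 31001 = 30738 - 31001 = -263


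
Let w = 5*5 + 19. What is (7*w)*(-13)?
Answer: -4004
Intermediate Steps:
w = 44 (w = 25 + 19 = 44)
(7*w)*(-13) = (7*44)*(-13) = 308*(-13) = -4004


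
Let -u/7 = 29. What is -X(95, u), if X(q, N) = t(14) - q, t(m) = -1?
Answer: 96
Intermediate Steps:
u = -203 (u = -7*29 = -203)
X(q, N) = -1 - q
-X(95, u) = -(-1 - 1*95) = -(-1 - 95) = -1*(-96) = 96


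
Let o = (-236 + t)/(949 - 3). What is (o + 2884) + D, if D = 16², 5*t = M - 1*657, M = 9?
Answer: 7425186/2365 ≈ 3139.6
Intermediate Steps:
t = -648/5 (t = (9 - 1*657)/5 = (9 - 657)/5 = (⅕)*(-648) = -648/5 ≈ -129.60)
D = 256
o = -914/2365 (o = (-236 - 648/5)/(949 - 3) = -1828/5/946 = -1828/5*1/946 = -914/2365 ≈ -0.38647)
(o + 2884) + D = (-914/2365 + 2884) + 256 = 6819746/2365 + 256 = 7425186/2365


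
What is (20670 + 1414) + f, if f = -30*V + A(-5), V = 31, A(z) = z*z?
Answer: 21179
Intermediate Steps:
A(z) = z²
f = -905 (f = -30*31 + (-5)² = -930 + 25 = -905)
(20670 + 1414) + f = (20670 + 1414) - 905 = 22084 - 905 = 21179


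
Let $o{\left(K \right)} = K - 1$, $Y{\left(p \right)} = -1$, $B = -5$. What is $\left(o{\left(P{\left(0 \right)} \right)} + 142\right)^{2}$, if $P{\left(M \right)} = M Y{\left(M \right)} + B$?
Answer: $18496$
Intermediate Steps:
$P{\left(M \right)} = -5 - M$ ($P{\left(M \right)} = M \left(-1\right) - 5 = - M - 5 = -5 - M$)
$o{\left(K \right)} = -1 + K$ ($o{\left(K \right)} = K - 1 = -1 + K$)
$\left(o{\left(P{\left(0 \right)} \right)} + 142\right)^{2} = \left(\left(-1 - 5\right) + 142\right)^{2} = \left(-6 + 142\right)^{2} = 136^{2} = 18496$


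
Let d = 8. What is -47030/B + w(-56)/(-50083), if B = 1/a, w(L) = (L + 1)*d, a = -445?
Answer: 95286777590/4553 ≈ 2.0928e+7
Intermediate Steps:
w(L) = 8 + 8*L (w(L) = (L + 1)*8 = (1 + L)*8 = 8 + 8*L)
B = -1/445 (B = 1/(-445) = -1/445 ≈ -0.0022472)
-47030/B + w(-56)/(-50083) = -47030/(-1/445) + (8 + 8*(-56))/(-50083) = -47030*(-445) + (8 - 448)*(-1/50083) = 20928350 - 440*(-1/50083) = 20928350 + 40/4553 = 95286777590/4553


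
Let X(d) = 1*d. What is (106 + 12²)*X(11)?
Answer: 2750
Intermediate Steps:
X(d) = d
(106 + 12²)*X(11) = (106 + 12²)*11 = (106 + 144)*11 = 250*11 = 2750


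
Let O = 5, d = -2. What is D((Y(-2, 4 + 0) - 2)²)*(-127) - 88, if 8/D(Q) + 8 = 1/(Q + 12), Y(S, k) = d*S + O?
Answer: 19120/487 ≈ 39.261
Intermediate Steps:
Y(S, k) = 5 - 2*S (Y(S, k) = -2*S + 5 = 5 - 2*S)
D(Q) = 8/(-8 + 1/(12 + Q)) (D(Q) = 8/(-8 + 1/(Q + 12)) = 8/(-8 + 1/(12 + Q)))
D((Y(-2, 4 + 0) - 2)²)*(-127) - 88 = (8*(-12 - ((5 - 2*(-2)) - 2)²)/(95 + 8*((5 - 2*(-2)) - 2)²))*(-127) - 88 = (8*(-12 - ((5 + 4) - 2)²)/(95 + 8*((5 + 4) - 2)²))*(-127) - 88 = (8*(-12 - (9 - 2)²)/(95 + 8*(9 - 2)²))*(-127) - 88 = (8*(-12 - 1*7²)/(95 + 8*7²))*(-127) - 88 = (8*(-12 - 1*49)/(95 + 8*49))*(-127) - 88 = (8*(-12 - 49)/(95 + 392))*(-127) - 88 = (8*(-61)/487)*(-127) - 88 = (8*(1/487)*(-61))*(-127) - 88 = -488/487*(-127) - 88 = 61976/487 - 88 = 19120/487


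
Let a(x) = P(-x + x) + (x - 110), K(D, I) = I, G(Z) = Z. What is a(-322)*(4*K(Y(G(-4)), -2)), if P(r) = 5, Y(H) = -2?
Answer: 3416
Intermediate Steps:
a(x) = -105 + x (a(x) = 5 + (x - 110) = 5 + (-110 + x) = -105 + x)
a(-322)*(4*K(Y(G(-4)), -2)) = (-105 - 322)*(4*(-2)) = -427*(-8) = 3416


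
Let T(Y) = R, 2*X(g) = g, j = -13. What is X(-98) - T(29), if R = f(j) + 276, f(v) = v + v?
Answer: -299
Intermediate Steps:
X(g) = g/2
f(v) = 2*v
R = 250 (R = 2*(-13) + 276 = -26 + 276 = 250)
T(Y) = 250
X(-98) - T(29) = (½)*(-98) - 1*250 = -49 - 250 = -299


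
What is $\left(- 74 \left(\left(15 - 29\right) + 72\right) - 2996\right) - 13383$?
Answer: $-20671$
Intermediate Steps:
$\left(- 74 \left(\left(15 - 29\right) + 72\right) - 2996\right) - 13383 = \left(- 74 \left(-14 + 72\right) - 2996\right) - 13383 = \left(\left(-74\right) 58 - 2996\right) - 13383 = \left(-4292 - 2996\right) - 13383 = -7288 - 13383 = -20671$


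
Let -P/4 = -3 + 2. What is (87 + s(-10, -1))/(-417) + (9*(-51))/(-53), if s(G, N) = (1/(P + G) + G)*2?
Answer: 563609/66303 ≈ 8.5005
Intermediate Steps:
P = 4 (P = -4*(-3 + 2) = -4*(-1) = 4)
s(G, N) = 2*G + 2/(4 + G) (s(G, N) = (1/(4 + G) + G)*2 = (G + 1/(4 + G))*2 = 2*G + 2/(4 + G))
(87 + s(-10, -1))/(-417) + (9*(-51))/(-53) = (87 + 2*(1 + (-10)**2 + 4*(-10))/(4 - 10))/(-417) + (9*(-51))/(-53) = (87 + 2*(1 + 100 - 40)/(-6))*(-1/417) - 459*(-1/53) = (87 + 2*(-1/6)*61)*(-1/417) + 459/53 = (87 - 61/3)*(-1/417) + 459/53 = (200/3)*(-1/417) + 459/53 = -200/1251 + 459/53 = 563609/66303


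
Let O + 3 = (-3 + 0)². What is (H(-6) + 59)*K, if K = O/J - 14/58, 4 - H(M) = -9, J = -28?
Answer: -6660/203 ≈ -32.808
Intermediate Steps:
H(M) = 13 (H(M) = 4 - 1*(-9) = 4 + 9 = 13)
O = 6 (O = -3 + (-3 + 0)² = -3 + (-3)² = -3 + 9 = 6)
K = -185/406 (K = 6/(-28) - 14/58 = 6*(-1/28) - 14*1/58 = -3/14 - 7/29 = -185/406 ≈ -0.45567)
(H(-6) + 59)*K = (13 + 59)*(-185/406) = 72*(-185/406) = -6660/203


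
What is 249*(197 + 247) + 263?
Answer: 110819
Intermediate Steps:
249*(197 + 247) + 263 = 249*444 + 263 = 110556 + 263 = 110819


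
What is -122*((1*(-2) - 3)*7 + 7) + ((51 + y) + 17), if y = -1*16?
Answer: 3468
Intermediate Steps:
y = -16
-122*((1*(-2) - 3)*7 + 7) + ((51 + y) + 17) = -122*((1*(-2) - 3)*7 + 7) + ((51 - 16) + 17) = -122*((-2 - 3)*7 + 7) + (35 + 17) = -122*(-5*7 + 7) + 52 = -122*(-35 + 7) + 52 = -122*(-28) + 52 = 3416 + 52 = 3468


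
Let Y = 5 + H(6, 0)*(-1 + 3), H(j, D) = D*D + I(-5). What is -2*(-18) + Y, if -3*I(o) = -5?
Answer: 133/3 ≈ 44.333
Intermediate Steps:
I(o) = 5/3 (I(o) = -⅓*(-5) = 5/3)
H(j, D) = 5/3 + D² (H(j, D) = D*D + 5/3 = D² + 5/3 = 5/3 + D²)
Y = 25/3 (Y = 5 + (5/3 + 0²)*(-1 + 3) = 5 + (5/3 + 0)*2 = 5 + (5/3)*2 = 5 + 10/3 = 25/3 ≈ 8.3333)
-2*(-18) + Y = -2*(-18) + 25/3 = 36 + 25/3 = 133/3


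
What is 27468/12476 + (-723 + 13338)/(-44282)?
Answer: 264738309/138115558 ≈ 1.9168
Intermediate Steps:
27468/12476 + (-723 + 13338)/(-44282) = 27468*(1/12476) + 12615*(-1/44282) = 6867/3119 - 12615/44282 = 264738309/138115558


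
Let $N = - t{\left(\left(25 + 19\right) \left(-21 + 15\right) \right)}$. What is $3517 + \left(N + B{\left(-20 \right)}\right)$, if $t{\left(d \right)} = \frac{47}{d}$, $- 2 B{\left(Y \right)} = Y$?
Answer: $\frac{931175}{264} \approx 3527.2$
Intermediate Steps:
$B{\left(Y \right)} = - \frac{Y}{2}$
$N = \frac{47}{264}$ ($N = - \frac{47}{\left(25 + 19\right) \left(-21 + 15\right)} = - \frac{47}{44 \left(-6\right)} = - \frac{47}{-264} = - \frac{47 \left(-1\right)}{264} = \left(-1\right) \left(- \frac{47}{264}\right) = \frac{47}{264} \approx 0.17803$)
$3517 + \left(N + B{\left(-20 \right)}\right) = 3517 + \left(\frac{47}{264} - -10\right) = 3517 + \left(\frac{47}{264} + 10\right) = 3517 + \frac{2687}{264} = \frac{931175}{264}$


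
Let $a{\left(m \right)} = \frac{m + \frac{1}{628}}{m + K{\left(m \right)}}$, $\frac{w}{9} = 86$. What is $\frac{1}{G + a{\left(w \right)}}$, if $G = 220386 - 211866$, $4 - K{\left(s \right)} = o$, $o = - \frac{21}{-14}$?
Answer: $\frac{487642}{4155195913} \approx 0.00011736$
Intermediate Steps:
$o = \frac{3}{2}$ ($o = \left(-21\right) \left(- \frac{1}{14}\right) = \frac{3}{2} \approx 1.5$)
$K{\left(s \right)} = \frac{5}{2}$ ($K{\left(s \right)} = 4 - \frac{3}{2} = \frac{5}{2}$)
$w = 774$ ($w = 9 \cdot 86 = 774$)
$G = 8520$
$a{\left(m \right)} = \frac{\frac{1}{628} + m}{\frac{5}{2} + m}$ ($a{\left(m \right)} = \frac{m + \frac{1}{628}}{m + \frac{5}{2}} = \frac{m + \frac{1}{628}}{\frac{5}{2} + m} = \frac{\frac{1}{628} + m}{\frac{5}{2} + m}$)
$\frac{1}{G + a{\left(w \right)}} = \frac{1}{8520 + \frac{1 + 628 \cdot 774}{314 \left(5 + 2 \cdot 774\right)}} = \frac{1}{8520 + \frac{1 + 486072}{314 \left(5 + 1548\right)}} = \frac{1}{8520 + \frac{1}{314} \cdot \frac{1}{1553} \cdot 486073} = \frac{1}{8520 + \frac{486073}{487642}} = \frac{1}{\frac{4155195913}{487642}} = \frac{487642}{4155195913}$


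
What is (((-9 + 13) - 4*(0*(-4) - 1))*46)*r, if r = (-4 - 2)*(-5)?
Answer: 11040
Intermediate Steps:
r = 30 (r = -6*(-5) = 30)
(((-9 + 13) - 4*(0*(-4) - 1))*46)*r = (((-9 + 13) - 4*(0*(-4) - 1))*46)*30 = ((4 - 4*(0 - 1))*46)*30 = ((4 - 4*(-1))*46)*30 = ((4 + 4)*46)*30 = (8*46)*30 = 368*30 = 11040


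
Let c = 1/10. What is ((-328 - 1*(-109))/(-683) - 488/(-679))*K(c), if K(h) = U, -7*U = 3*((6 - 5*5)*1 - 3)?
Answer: 31812330/3246299 ≈ 9.7996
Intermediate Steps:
c = ⅒ ≈ 0.10000
U = 66/7 (U = -3*((6 - 5*5)*1 - 3)/7 = -3*((6 - 25)*1 - 3)/7 = -3*(-19*1 - 3)/7 = -3*(-19 - 3)/7 = -3*(-22)/7 = -⅐*(-66) = 66/7 ≈ 9.4286)
K(h) = 66/7
((-328 - 1*(-109))/(-683) - 488/(-679))*K(c) = ((-328 - 1*(-109))/(-683) - 488/(-679))*(66/7) = ((-328 + 109)*(-1/683) - 488*(-1/679))*(66/7) = (-219*(-1/683) + 488/679)*(66/7) = (219/683 + 488/679)*(66/7) = (482005/463757)*(66/7) = 31812330/3246299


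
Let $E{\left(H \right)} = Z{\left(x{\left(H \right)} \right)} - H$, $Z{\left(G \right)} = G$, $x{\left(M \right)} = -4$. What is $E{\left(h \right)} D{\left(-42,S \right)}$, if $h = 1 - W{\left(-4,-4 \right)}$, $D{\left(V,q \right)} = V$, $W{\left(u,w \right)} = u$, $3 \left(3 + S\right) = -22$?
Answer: $378$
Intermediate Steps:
$S = - \frac{31}{3}$ ($S = -3 + \frac{1}{3} \left(-22\right) = -3 - \frac{22}{3} = - \frac{31}{3} \approx -10.333$)
$h = 5$ ($h = 1 - -4 = 1 + 4 = 5$)
$E{\left(H \right)} = -4 - H$
$E{\left(h \right)} D{\left(-42,S \right)} = \left(-4 - 5\right) \left(-42\right) = \left(-9\right) \left(-42\right) = 378$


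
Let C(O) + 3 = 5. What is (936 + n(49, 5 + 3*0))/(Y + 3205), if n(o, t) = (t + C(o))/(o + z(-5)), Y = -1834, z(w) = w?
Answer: 41191/60324 ≈ 0.68283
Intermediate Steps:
C(O) = 2 (C(O) = -3 + 5 = 2)
n(o, t) = (2 + t)/(-5 + o) (n(o, t) = (t + 2)/(o - 5) = (2 + t)/(-5 + o))
(936 + n(49, 5 + 3*0))/(Y + 3205) = (936 + (2 + (5 + 3*0))/(-5 + 49))/(-1834 + 3205) = (936 + (2 + (5 + 0))/44)/1371 = (936 + (2 + 5)/44)*(1/1371) = (936 + (1/44)*7)*(1/1371) = (936 + 7/44)*(1/1371) = (41191/44)*(1/1371) = 41191/60324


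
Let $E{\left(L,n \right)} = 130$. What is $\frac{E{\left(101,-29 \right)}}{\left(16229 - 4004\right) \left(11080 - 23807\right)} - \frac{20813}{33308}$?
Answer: $- \frac{4529018921}{7247987340} \approx -0.62487$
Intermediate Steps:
$\frac{E{\left(101,-29 \right)}}{\left(16229 - 4004\right) \left(11080 - 23807\right)} - \frac{20813}{33308} = \frac{130}{\left(16229 - 4004\right) \left(11080 - 23807\right)} - \frac{20813}{33308} = \frac{130}{12225 \left(-12727\right)} - \frac{20813}{33308} = \frac{130}{-155587575} - \frac{20813}{33308} = 130 \left(- \frac{1}{155587575}\right) - \frac{20813}{33308} = - \frac{2}{2393655} - \frac{20813}{33308} = - \frac{4529018921}{7247987340}$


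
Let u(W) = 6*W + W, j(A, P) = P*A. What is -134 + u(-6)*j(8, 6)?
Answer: -2150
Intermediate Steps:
j(A, P) = A*P
u(W) = 7*W
-134 + u(-6)*j(8, 6) = -134 + (7*(-6))*(8*6) = -134 - 42*48 = -134 - 2016 = -2150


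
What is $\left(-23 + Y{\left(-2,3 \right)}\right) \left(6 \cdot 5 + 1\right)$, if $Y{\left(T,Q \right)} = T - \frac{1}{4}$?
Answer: $- \frac{3131}{4} \approx -782.75$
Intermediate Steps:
$Y{\left(T,Q \right)} = - \frac{1}{4} + T$ ($Y{\left(T,Q \right)} = T - \frac{1}{4} = - \frac{1}{4} + T$)
$\left(-23 + Y{\left(-2,3 \right)}\right) \left(6 \cdot 5 + 1\right) = \left(-23 - \frac{9}{4}\right) \left(6 \cdot 5 + 1\right) = \left(-23 - \frac{9}{4}\right) \left(30 + 1\right) = \left(- \frac{101}{4}\right) 31 = - \frac{3131}{4}$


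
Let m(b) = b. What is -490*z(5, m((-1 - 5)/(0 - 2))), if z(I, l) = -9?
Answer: 4410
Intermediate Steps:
-490*z(5, m((-1 - 5)/(0 - 2))) = -490*(-9) = 4410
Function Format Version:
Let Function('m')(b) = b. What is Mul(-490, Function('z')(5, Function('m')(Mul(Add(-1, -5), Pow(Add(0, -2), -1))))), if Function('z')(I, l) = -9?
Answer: 4410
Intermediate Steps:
Mul(-490, Function('z')(5, Function('m')(Mul(Add(-1, -5), Pow(Add(0, -2), -1))))) = Mul(-490, -9) = 4410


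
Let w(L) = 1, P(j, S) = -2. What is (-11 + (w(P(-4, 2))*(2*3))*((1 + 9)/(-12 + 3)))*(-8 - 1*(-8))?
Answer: 0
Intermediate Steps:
(-11 + (w(P(-4, 2))*(2*3))*((1 + 9)/(-12 + 3)))*(-8 - 1*(-8)) = (-11 + (1*(2*3))*((1 + 9)/(-12 + 3)))*(-8 - 1*(-8)) = (-11 + (1*6)*(10/(-9)))*(-8 + 8) = (-11 + 6*(10*(-1/9)))*0 = (-11 + 6*(-10/9))*0 = (-11 - 20/3)*0 = -53/3*0 = 0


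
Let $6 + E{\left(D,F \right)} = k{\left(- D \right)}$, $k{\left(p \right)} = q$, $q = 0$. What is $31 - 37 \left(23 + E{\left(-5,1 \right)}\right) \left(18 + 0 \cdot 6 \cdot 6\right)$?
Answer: $-11291$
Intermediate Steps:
$k{\left(p \right)} = 0$
$E{\left(D,F \right)} = -6$ ($E{\left(D,F \right)} = -6 + 0 = -6$)
$31 - 37 \left(23 + E{\left(-5,1 \right)}\right) \left(18 + 0 \cdot 6 \cdot 6\right) = 31 - 37 \left(23 - 6\right) \left(18 + 0 \cdot 6 \cdot 6\right) = 31 - 37 \cdot 17 \left(18 + 0 \cdot 6\right) = 31 - 37 \cdot 17 \left(18 + 0\right) = 31 - 37 \cdot 17 \cdot 18 = 31 - 11322 = -11291$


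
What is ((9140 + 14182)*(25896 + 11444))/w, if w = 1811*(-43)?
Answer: -870843480/77873 ≈ -11183.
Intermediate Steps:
w = -77873
((9140 + 14182)*(25896 + 11444))/w = ((9140 + 14182)*(25896 + 11444))/(-77873) = (23322*37340)*(-1/77873) = 870843480*(-1/77873) = -870843480/77873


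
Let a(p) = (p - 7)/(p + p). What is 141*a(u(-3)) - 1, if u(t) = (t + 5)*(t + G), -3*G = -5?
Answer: 4073/16 ≈ 254.56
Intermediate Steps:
G = 5/3 (G = -1/3*(-5) = 5/3 ≈ 1.6667)
u(t) = (5 + t)*(5/3 + t) (u(t) = (t + 5)*(t + 5/3) = (5 + t)*(5/3 + t))
a(p) = (-7 + p)/(2*p) (a(p) = (-7 + p)/((2*p)) = (-7 + p)*(1/(2*p)) = (-7 + p)/(2*p))
141*a(u(-3)) - 1 = 141*((-7 + (25/3 + (-3)**2 + (20/3)*(-3)))/(2*(25/3 + (-3)**2 + (20/3)*(-3)))) - 1 = 141*((-7 + (25/3 + 9 - 20))/(2*(25/3 + 9 - 20))) - 1 = 141*((-7 - 8/3)/(2*(-8/3))) - 1 = 141*((1/2)*(-3/8)*(-29/3)) - 1 = 141*(29/16) - 1 = 4089/16 - 1 = 4073/16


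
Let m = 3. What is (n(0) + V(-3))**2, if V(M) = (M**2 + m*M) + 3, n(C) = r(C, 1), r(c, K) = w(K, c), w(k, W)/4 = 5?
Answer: 529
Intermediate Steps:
w(k, W) = 20 (w(k, W) = 4*5 = 20)
r(c, K) = 20
n(C) = 20
V(M) = 3 + M**2 + 3*M (V(M) = (M**2 + 3*M) + 3 = 3 + M**2 + 3*M)
(n(0) + V(-3))**2 = (20 + (3 + (-3)**2 + 3*(-3)))**2 = (20 + (3 + 9 - 9))**2 = (20 + 3)**2 = 23**2 = 529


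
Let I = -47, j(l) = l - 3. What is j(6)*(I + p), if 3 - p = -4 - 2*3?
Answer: -102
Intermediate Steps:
p = 13 (p = 3 - (-4 - 2*3) = 3 - (-4 - 6) = 3 - 1*(-10) = 3 + 10 = 13)
j(l) = -3 + l
j(6)*(I + p) = (-3 + 6)*(-47 + 13) = 3*(-34) = -102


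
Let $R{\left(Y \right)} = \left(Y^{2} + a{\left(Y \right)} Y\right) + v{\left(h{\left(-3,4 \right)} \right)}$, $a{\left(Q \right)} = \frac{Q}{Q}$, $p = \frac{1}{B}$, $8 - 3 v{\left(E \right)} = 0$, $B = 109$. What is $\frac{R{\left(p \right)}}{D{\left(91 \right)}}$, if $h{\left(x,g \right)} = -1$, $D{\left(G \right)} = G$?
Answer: $\frac{95378}{3243513} \approx 0.029406$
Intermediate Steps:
$v{\left(E \right)} = \frac{8}{3}$ ($v{\left(E \right)} = \frac{8}{3} - 0 = \frac{8}{3} + 0 = \frac{8}{3}$)
$p = \frac{1}{109} \approx 0.0091743$
$a{\left(Q \right)} = 1$
$R{\left(Y \right)} = \frac{8}{3} + Y + Y^{2}$ ($R{\left(Y \right)} = \left(Y^{2} + 1 Y\right) + \frac{8}{3} = \left(Y^{2} + Y\right) + \frac{8}{3} = \left(Y + Y^{2}\right) + \frac{8}{3} = \frac{8}{3} + Y + Y^{2}$)
$\frac{R{\left(p \right)}}{D{\left(91 \right)}} = \frac{\frac{8}{3} + \frac{1}{109} + \left(\frac{1}{109}\right)^{2}}{91} = \left(\frac{8}{3} + \frac{1}{109} + \frac{1}{11881}\right) \frac{1}{91} = \frac{95378}{35643} \cdot \frac{1}{91} = \frac{95378}{3243513}$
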